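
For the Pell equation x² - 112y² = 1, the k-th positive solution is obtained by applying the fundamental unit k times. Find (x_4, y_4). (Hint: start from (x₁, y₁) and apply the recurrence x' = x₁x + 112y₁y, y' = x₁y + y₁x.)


Step 1: Find the fundamental solution (x₁, y₁) of x² - 112y² = 1.
  Expand √112 as a continued fraction. a₀ = ⌊√112⌋ = 10; iterate m_{k+1} = d_k·a_k − m_k, d_{k+1} = (112 − m_{k+1}²)/d_k, a_{k+1} = ⌊(a₀ + m_{k+1})/d_{k+1}⌋ (starting m₀ = 0, d₀ = 1), with convergents p_k = a_k·p_{k-1} + p_{k-2}, q_k = a_k·q_{k-1} + q_{k-2} (p₋₁ = 1, q₋₁ = 0):
  k = 0: a₀ = 10; p₀/q₀ = 10/1; p₀² − 112·q₀² = 100 − 112 = -12.
  k = 1: m = 10, d = 12, a = ⌊(10 + 10)/12⌋ = 1; p/q = (1·10 + 1)/(1·1 + 0) = 11/1; p² − 112·q² = 121 − 112 = 9.
  k = 2: m = 2, d = 9, a = ⌊(10 + 2)/9⌋ = 1; p/q = (1·11 + 10)/(1·1 + 1) = 21/2; p² − 112·q² = 441 − 448 = -7.
  k = 3: m = 7, d = 7, a = ⌊(10 + 7)/7⌋ = 2; p/q = (2·21 + 11)/(2·2 + 1) = 53/5; p² − 112·q² = 2809 − 2800 = 9.
  k = 4: m = 7, d = 9, a = ⌊(10 + 7)/9⌋ = 1; p/q = (1·53 + 21)/(1·5 + 2) = 74/7; p² − 112·q² = 5476 − 5488 = -12.
  k = 5: m = 2, d = 12, a = ⌊(10 + 2)/12⌋ = 1; p/q = (1·74 + 53)/(1·7 + 5) = 127/12; p² − 112·q² = 16129 − 16128 = 1.
  The first convergent with p² − 112·q² = 1 gives the fundamental solution (x₁, y₁) = (127, 12).
Step 2: Apply the recurrence (x_{n+1}, y_{n+1}) = (x₁x_n + 112y₁y_n, x₁y_n + y₁x_n) repeatedly.
  From (x_1, y_1) = (127, 12): x_2 = 127·127 + 112·12·12 = 32257; y_2 = 127·12 + 12·127 = 3048.
  From (x_2, y_2) = (32257, 3048): x_3 = 127·32257 + 112·12·3048 = 8193151; y_3 = 127·3048 + 12·32257 = 774180.
  From (x_3, y_3) = (8193151, 774180): x_4 = 127·8193151 + 112·12·774180 = 2081028097; y_4 = 127·774180 + 12·8193151 = 196638672.
Step 3: Verify x_4² - 112·y_4² = 4330677940503441409 - 4330677940503441408 = 1 (should be 1). ✓

(x_1, y_1) = (127, 12); (x_4, y_4) = (2081028097, 196638672).


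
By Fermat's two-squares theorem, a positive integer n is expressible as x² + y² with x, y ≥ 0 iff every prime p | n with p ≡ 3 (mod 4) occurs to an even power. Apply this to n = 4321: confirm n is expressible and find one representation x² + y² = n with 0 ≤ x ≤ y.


Step 1: Factor n = 4321 = 29 · 149.
Step 2: Check the mod-4 condition on each prime factor: 29 ≡ 1 (mod 4), exponent 1; 149 ≡ 1 (mod 4), exponent 1.
All primes ≡ 3 (mod 4) appear to even exponent (or don't appear), so by the two-squares theorem n IS expressible as a sum of two squares.
Step 3: Build a representation. Here n = 29 · 149 is a product of primes ≡ 1 (mod 4). Each prime p ≡ 1 (mod 4) is itself a sum of two squares; find a² by testing p − a² for a perfect square:
  29: 29 − 1² = 28, 29 − 2² = 25 = 5² ⇒ 29 = 2² + 5².
  149: 149 − 1² = 148, 149 − 2² = 145, 149 − 3² = 140, 149 − 4² = 133, 149 − 5² = 124, 149 − 6² = 113, 149 − 7² = 100 = 10² ⇒ 149 = 7² + 10².
  Combine using the Brahmagupta–Fibonacci identity (a² + b²)(c² + d²) = (ac − bd)² + (ad + bc)² = (ac + bd)² + (ad − bc)²:
  29 · 149 = 4321: from (2² + 5²)(7² + 10²), take (2·7 − 5·10, 2·10 + 5·7) = (14 − 50, 20 + 35) = (-36, 55); dropping signs (only squares matter) gives (36, 55); check 36² + 55² = 1296 + 3025 = 4321 ✓.
Step 4: Order so x ≤ y and verify: 36² + 55² = 1296 + 3025 = 4321 = n. ✓

n = 4321 = 36² + 55² (one valid representation with x ≤ y).


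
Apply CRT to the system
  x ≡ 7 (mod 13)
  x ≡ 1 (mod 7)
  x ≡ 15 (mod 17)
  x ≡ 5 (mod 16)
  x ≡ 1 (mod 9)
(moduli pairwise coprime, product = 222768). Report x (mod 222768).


Product of moduli M = 13 · 7 · 17 · 16 · 9 = 222768.
Merge one congruence at a time:
  Start: x ≡ 7 (mod 13).
  Combine with x ≡ 1 (mod 7); new modulus lcm = 91.
    Write x = 7 + 13·t and substitute into x ≡ 1 (mod 7): 13·t ≡ 1 − 7 = -6 (mod 7).
    Reduce coefficients mod 7: 6·t ≡ 1 (mod 7).
    The inverse of 6 mod 7 is 6 (since 6·6 = 36 = 5·7 + 1), so t ≡ 6·1 = 6 ≡ 6 (mod 7).
    Then x = 7 + 13·6 = 85, valid modulo lcm(13, 7) = 91: x ≡ 85 (mod 91).
  Combine with x ≡ 15 (mod 17); new modulus lcm = 1547.
    Write x = 85 + 91·t and substitute into x ≡ 15 (mod 17): 91·t ≡ 15 − 85 = -70 (mod 17).
    Reduce coefficients mod 17: 6·t ≡ 15 (mod 17).
    The inverse of 6 mod 17 is 3 (since 6·3 = 18 = 1·17 + 1), so t ≡ 3·15 = 45 ≡ 11 (mod 17).
    Then x = 85 + 91·11 = 1086, valid modulo lcm(91, 17) = 1547: x ≡ 1086 (mod 1547).
  Combine with x ≡ 5 (mod 16); new modulus lcm = 24752.
    Write x = 1086 + 1547·t and substitute into x ≡ 5 (mod 16): 1547·t ≡ 5 − 1086 = -1081 (mod 16).
    Reduce coefficients mod 16: 11·t ≡ 7 (mod 16).
    The inverse of 11 mod 16 is 3 (since 11·3 = 33 = 2·16 + 1), so t ≡ 3·7 = 21 ≡ 5 (mod 16).
    Then x = 1086 + 1547·5 = 8821, valid modulo lcm(1547, 16) = 24752: x ≡ 8821 (mod 24752).
  Combine with x ≡ 1 (mod 9); new modulus lcm = 222768.
    Write x = 8821 + 24752·t and substitute into x ≡ 1 (mod 9): 24752·t ≡ 1 − 8821 = -8820 (mod 9).
    Reduce coefficients mod 9: 2·t ≡ 0 (mod 9).
    The inverse of 2 mod 9 is 5 (since 2·5 = 10 = 1·9 + 1), so t ≡ 5·0 = 0 ≡ 0 (mod 9).
    Then x = 8821 + 24752·0 = 8821, valid modulo lcm(24752, 9) = 222768: x ≡ 8821 (mod 222768).
Verify against each original: 8821 mod 13 = 7, 8821 mod 7 = 1, 8821 mod 17 = 15, 8821 mod 16 = 5, 8821 mod 9 = 1.

x ≡ 8821 (mod 222768).


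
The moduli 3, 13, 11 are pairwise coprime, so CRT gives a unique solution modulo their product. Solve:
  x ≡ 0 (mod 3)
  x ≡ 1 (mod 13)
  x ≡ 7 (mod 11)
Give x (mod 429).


Moduli 3, 13, 11 are pairwise coprime; by CRT there is a unique solution modulo M = 3 · 13 · 11 = 429.
Solve pairwise, accumulating the modulus:
  Start with x ≡ 0 (mod 3).
  Combine with x ≡ 1 (mod 13): since gcd(3, 13) = 1, we get a unique residue mod 39.
    Write x = 0 + 3·t and substitute into x ≡ 1 (mod 13): 3·t ≡ 1 − 0 = 1 (mod 13).
    The inverse of 3 mod 13 is 9 (since 3·9 = 27 = 2·13 + 1), so t ≡ 9·1 = 9 ≡ 9 (mod 13).
    Then x = 0 + 3·9 = 27, valid modulo lcm(3, 13) = 39: x ≡ 27 (mod 39).
  Combine with x ≡ 7 (mod 11): since gcd(39, 11) = 1, we get a unique residue mod 429.
    Write x = 27 + 39·t and substitute into x ≡ 7 (mod 11): 39·t ≡ 7 − 27 = -20 (mod 11).
    Reduce coefficients mod 11: 6·t ≡ 2 (mod 11).
    The inverse of 6 mod 11 is 2 (since 6·2 = 12 = 1·11 + 1), so t ≡ 2·2 = 4 ≡ 4 (mod 11).
    Then x = 27 + 39·4 = 183, valid modulo lcm(39, 11) = 429: x ≡ 183 (mod 429).
Verify: 183 mod 3 = 0 ✓, 183 mod 13 = 1 ✓, 183 mod 11 = 7 ✓.

x ≡ 183 (mod 429).


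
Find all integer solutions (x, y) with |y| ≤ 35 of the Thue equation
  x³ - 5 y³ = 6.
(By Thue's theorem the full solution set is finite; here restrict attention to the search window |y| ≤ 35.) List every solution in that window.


The equation is x³ - 5y³ = 6. For fixed y, x³ = 5·y³ + 6, so a solution requires the RHS to be a perfect cube.
Strategy: iterate y from -35 to 35, compute RHS = 5·y³ + 6, and check whether it is a (positive or negative) perfect cube.
Check small values of y:
  y = 0: RHS = 6 is not a perfect cube.
  y = 1: RHS = 11 is not a perfect cube.
  y = -1: RHS = 1 = (1)³ ⇒ x = 1 works.
  y = 2: RHS = 46 is not a perfect cube.
  y = -2: RHS = -34 is not a perfect cube.
  y = 3: RHS = 141 is not a perfect cube.
  y = -3: RHS = -129 is not a perfect cube.
Continuing the search up to |y| = 35 finds no further solutions beyond those listed.
Collected solutions: (1, -1).

Solutions (with |y| ≤ 35): (1, -1).


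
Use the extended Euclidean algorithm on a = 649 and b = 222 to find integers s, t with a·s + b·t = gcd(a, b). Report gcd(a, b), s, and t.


Euclidean algorithm on (649, 222) — divide until remainder is 0:
  649 = 2 · 222 + 205
  222 = 1 · 205 + 17
  205 = 12 · 17 + 1
  17 = 17 · 1 + 0
gcd(649, 222) = 1.
Track Bezout coefficients alongside the remainders: start with r₀ = 649 = a·1 + b·0 (s = 1, t = 0) and r₁ = 222 = a·0 + b·1 (s = 0, t = 1); each new remainder r_{k+1} = r_{k-1} − q_k·r_k inherits s_{k+1} = s_{k-1} − q_k·s_k, t_{k+1} = t_{k-1} − q_k·t_k, so r_k = a·s_k + b·t_k at every step:
  q = 2: r = 205, s = 1 − 2·0 = 1, t = 0 − 2·1 = -2  (check: 649·1 + 222·(-2) = 205)
  q = 1: r = 17, s = 0 − 1·1 = -1, t = 1 − 1·(-2) = 3  (check: 649·(-1) + 222·3 = 17)
  q = 12: r = 1, s = 1 − 12·(-1) = 13, t = -2 − 12·3 = -38  (check: 649·13 + 222·(-38) = 1)
The row with r = 1 (the gcd) gives the Bezout coefficients s = 13, t = -38.
Result: 649 · (13) + 222 · (-38) = 1.

gcd(649, 222) = 1; s = 13, t = -38 (check: 649·13 + 222·(-38) = 1).


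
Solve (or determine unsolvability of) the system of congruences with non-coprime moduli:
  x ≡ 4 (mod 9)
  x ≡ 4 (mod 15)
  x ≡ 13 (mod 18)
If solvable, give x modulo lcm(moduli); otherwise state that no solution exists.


Moduli 9, 15, 18 are not pairwise coprime, so CRT works modulo lcm(m_i) when all pairwise compatibility conditions hold.
Pairwise compatibility: gcd(m_i, m_j) must divide a_i - a_j for every pair.
Merge one congruence at a time:
  Start: x ≡ 4 (mod 9).
  Combine with x ≡ 4 (mod 15): gcd(9, 15) = 3; 4 - 4 = 0, which IS divisible by 3, so compatible.
    Write x = 4 + 9·t and substitute into x ≡ 4 (mod 15): 9·t ≡ 4 − 4 = 0 (mod 15).
    Divide the congruence (and modulus) by g = 3: 3·t ≡ 0 (mod 5).
    The inverse of 3 mod 5 is 2 (since 3·2 = 6 = 1·5 + 1), so t ≡ 2·0 = 0 ≡ 0 (mod 5).
    Then x = 4 + 9·0 = 4, valid modulo lcm(9, 15) = 45: x ≡ 4 (mod 45).
  Combine with x ≡ 13 (mod 18): gcd(45, 18) = 9; 13 - 4 = 9, which IS divisible by 9, so compatible.
    Write x = 4 + 45·t and substitute into x ≡ 13 (mod 18): 45·t ≡ 13 − 4 = 9 (mod 18).
    Divide the congruence (and modulus) by g = 9: 5·t ≡ 1 (mod 2).
    Reduce coefficients mod 2: 1·t ≡ 1 (mod 2).
    So t ≡ 1 (mod 2).
    Then x = 4 + 45·1 = 49, valid modulo lcm(45, 18) = 90: x ≡ 49 (mod 90).
Verify: 49 mod 9 = 4, 49 mod 15 = 4, 49 mod 18 = 13.

x ≡ 49 (mod 90).


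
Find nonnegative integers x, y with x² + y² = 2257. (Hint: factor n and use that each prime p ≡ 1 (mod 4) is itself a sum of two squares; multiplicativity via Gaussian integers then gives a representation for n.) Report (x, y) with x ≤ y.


Step 1: Factor n = 2257 = 37 · 61.
Step 2: Check the mod-4 condition on each prime factor: 37 ≡ 1 (mod 4), exponent 1; 61 ≡ 1 (mod 4), exponent 1.
All primes ≡ 3 (mod 4) appear to even exponent (or don't appear), so by the two-squares theorem n IS expressible as a sum of two squares.
Step 3: Build a representation. Here n = 37 · 61 is a product of primes ≡ 1 (mod 4). Each prime p ≡ 1 (mod 4) is itself a sum of two squares; find a² by testing p − a² for a perfect square:
  37: 37 − 1² = 36 = 6² ⇒ 37 = 1² + 6².
  61: 61 − 1² = 60, 61 − 2² = 57, 61 − 3² = 52, 61 − 4² = 45, 61 − 5² = 36 = 6² ⇒ 61 = 5² + 6².
  Combine using the Brahmagupta–Fibonacci identity (a² + b²)(c² + d²) = (ac − bd)² + (ad + bc)² = (ac + bd)² + (ad − bc)²:
  37 · 61 = 2257: from (1² + 6²)(5² + 6²), take (1·5 − 6·6, 1·6 + 6·5) = (5 − 36, 6 + 30) = (-31, 36); dropping signs (only squares matter) gives (31, 36); check 31² + 36² = 961 + 1296 = 2257 ✓.
Step 4: Order so x ≤ y and verify: 31² + 36² = 961 + 1296 = 2257 = n. ✓

n = 2257 = 31² + 36² (one valid representation with x ≤ y).


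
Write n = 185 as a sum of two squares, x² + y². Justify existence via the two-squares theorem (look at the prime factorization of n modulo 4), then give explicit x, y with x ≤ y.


Step 1: Factor n = 185 = 5 · 37.
Step 2: Check the mod-4 condition on each prime factor: 5 ≡ 1 (mod 4), exponent 1; 37 ≡ 1 (mod 4), exponent 1.
All primes ≡ 3 (mod 4) appear to even exponent (or don't appear), so by the two-squares theorem n IS expressible as a sum of two squares.
Step 3: Build a representation. Here n = 5 · 37 is a product of primes ≡ 1 (mod 4). Each prime p ≡ 1 (mod 4) is itself a sum of two squares; find a² by testing p − a² for a perfect square:
  5: 5 − 1² = 4 = 2² ⇒ 5 = 1² + 2².
  37: 37 − 1² = 36 = 6² ⇒ 37 = 1² + 6².
  Combine using the Brahmagupta–Fibonacci identity (a² + b²)(c² + d²) = (ac − bd)² + (ad + bc)² = (ac + bd)² + (ad − bc)²:
  5 · 37 = 185: from (1² + 2²)(1² + 6²), take (1·1 − 2·6, 1·6 + 2·1) = (1 − 12, 6 + 2) = (-11, 8); dropping signs (only squares matter) gives (11, 8); check 11² + 8² = 121 + 64 = 185 ✓.
Step 4: Order so x ≤ y and verify: 8² + 11² = 64 + 121 = 185 = n. ✓

n = 185 = 8² + 11² (one valid representation with x ≤ y).


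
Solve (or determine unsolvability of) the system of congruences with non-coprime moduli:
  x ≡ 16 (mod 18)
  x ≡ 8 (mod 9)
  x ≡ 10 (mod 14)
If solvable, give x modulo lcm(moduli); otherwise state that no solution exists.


Moduli 18, 9, 14 are not pairwise coprime, so CRT works modulo lcm(m_i) when all pairwise compatibility conditions hold.
Pairwise compatibility: gcd(m_i, m_j) must divide a_i - a_j for every pair.
Merge one congruence at a time:
  Start: x ≡ 16 (mod 18).
  Combine with x ≡ 8 (mod 9): gcd(18, 9) = 9, and 8 - 16 = -8 is NOT divisible by 9.
    ⇒ system is inconsistent (no integer solution).

No solution (the system is inconsistent).


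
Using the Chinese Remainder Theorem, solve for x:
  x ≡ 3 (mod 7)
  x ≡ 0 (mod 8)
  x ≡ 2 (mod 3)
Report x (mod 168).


Moduli 7, 8, 3 are pairwise coprime; by CRT there is a unique solution modulo M = 7 · 8 · 3 = 168.
Solve pairwise, accumulating the modulus:
  Start with x ≡ 3 (mod 7).
  Combine with x ≡ 0 (mod 8): since gcd(7, 8) = 1, we get a unique residue mod 56.
    Write x = 3 + 7·t and substitute into x ≡ 0 (mod 8): 7·t ≡ 0 − 3 = -3 (mod 8).
    Reduce coefficients mod 8: 7·t ≡ 5 (mod 8).
    The inverse of 7 mod 8 is 7 (since 7·7 = 49 = 6·8 + 1), so t ≡ 7·5 = 35 ≡ 3 (mod 8).
    Then x = 3 + 7·3 = 24, valid modulo lcm(7, 8) = 56: x ≡ 24 (mod 56).
  Combine with x ≡ 2 (mod 3): since gcd(56, 3) = 1, we get a unique residue mod 168.
    Write x = 24 + 56·t and substitute into x ≡ 2 (mod 3): 56·t ≡ 2 − 24 = -22 (mod 3).
    Reduce coefficients mod 3: 2·t ≡ 2 (mod 3).
    The inverse of 2 mod 3 is 2 (since 2·2 = 4 = 1·3 + 1), so t ≡ 2·2 = 4 ≡ 1 (mod 3).
    Then x = 24 + 56·1 = 80, valid modulo lcm(56, 3) = 168: x ≡ 80 (mod 168).
Verify: 80 mod 7 = 3 ✓, 80 mod 8 = 0 ✓, 80 mod 3 = 2 ✓.

x ≡ 80 (mod 168).


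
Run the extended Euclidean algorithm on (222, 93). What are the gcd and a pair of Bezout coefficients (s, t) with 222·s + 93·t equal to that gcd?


Euclidean algorithm on (222, 93) — divide until remainder is 0:
  222 = 2 · 93 + 36
  93 = 2 · 36 + 21
  36 = 1 · 21 + 15
  21 = 1 · 15 + 6
  15 = 2 · 6 + 3
  6 = 2 · 3 + 0
gcd(222, 93) = 3.
Track Bezout coefficients alongside the remainders: start with r₀ = 222 = a·1 + b·0 (s = 1, t = 0) and r₁ = 93 = a·0 + b·1 (s = 0, t = 1); each new remainder r_{k+1} = r_{k-1} − q_k·r_k inherits s_{k+1} = s_{k-1} − q_k·s_k, t_{k+1} = t_{k-1} − q_k·t_k, so r_k = a·s_k + b·t_k at every step:
  q = 2: r = 36, s = 1 − 2·0 = 1, t = 0 − 2·1 = -2  (check: 222·1 + 93·(-2) = 36)
  q = 2: r = 21, s = 0 − 2·1 = -2, t = 1 − 2·(-2) = 5  (check: 222·(-2) + 93·5 = 21)
  q = 1: r = 15, s = 1 − 1·(-2) = 3, t = -2 − 1·5 = -7  (check: 222·3 + 93·(-7) = 15)
  q = 1: r = 6, s = -2 − 1·3 = -5, t = 5 − 1·(-7) = 12  (check: 222·(-5) + 93·12 = 6)
  q = 2: r = 3, s = 3 − 2·(-5) = 13, t = -7 − 2·12 = -31  (check: 222·13 + 93·(-31) = 3)
The row with r = 3 (the gcd) gives the Bezout coefficients s = 13, t = -31.
Result: 222 · (13) + 93 · (-31) = 3.

gcd(222, 93) = 3; s = 13, t = -31 (check: 222·13 + 93·(-31) = 3).


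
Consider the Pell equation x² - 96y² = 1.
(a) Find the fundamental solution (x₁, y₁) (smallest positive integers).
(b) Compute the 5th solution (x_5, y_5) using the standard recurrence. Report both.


Step 1: Find the fundamental solution (x₁, y₁) of x² - 96y² = 1.
  Expand √96 as a continued fraction. a₀ = ⌊√96⌋ = 9; iterate m_{k+1} = d_k·a_k − m_k, d_{k+1} = (96 − m_{k+1}²)/d_k, a_{k+1} = ⌊(a₀ + m_{k+1})/d_{k+1}⌋ (starting m₀ = 0, d₀ = 1), with convergents p_k = a_k·p_{k-1} + p_{k-2}, q_k = a_k·q_{k-1} + q_{k-2} (p₋₁ = 1, q₋₁ = 0):
  k = 0: a₀ = 9; p₀/q₀ = 9/1; p₀² − 96·q₀² = 81 − 96 = -15.
  k = 1: m = 9, d = 15, a = ⌊(9 + 9)/15⌋ = 1; p/q = (1·9 + 1)/(1·1 + 0) = 10/1; p² − 96·q² = 100 − 96 = 4.
  k = 2: m = 6, d = 4, a = ⌊(9 + 6)/4⌋ = 3; p/q = (3·10 + 9)/(3·1 + 1) = 39/4; p² − 96·q² = 1521 − 1536 = -15.
  k = 3: m = 6, d = 15, a = ⌊(9 + 6)/15⌋ = 1; p/q = (1·39 + 10)/(1·4 + 1) = 49/5; p² − 96·q² = 2401 − 2400 = 1.
  The first convergent with p² − 96·q² = 1 gives the fundamental solution (x₁, y₁) = (49, 5).
Step 2: Apply the recurrence (x_{n+1}, y_{n+1}) = (x₁x_n + 96y₁y_n, x₁y_n + y₁x_n) repeatedly.
  From (x_1, y_1) = (49, 5): x_2 = 49·49 + 96·5·5 = 4801; y_2 = 49·5 + 5·49 = 490.
  From (x_2, y_2) = (4801, 490): x_3 = 49·4801 + 96·5·490 = 470449; y_3 = 49·490 + 5·4801 = 48015.
  From (x_3, y_3) = (470449, 48015): x_4 = 49·470449 + 96·5·48015 = 46099201; y_4 = 49·48015 + 5·470449 = 4704980.
  From (x_4, y_4) = (46099201, 4704980): x_5 = 49·46099201 + 96·5·4704980 = 4517251249; y_5 = 49·4704980 + 5·46099201 = 461040025.
Step 3: Verify x_5² - 96·y_5² = 20405558846592060001 - 20405558846592060000 = 1 (should be 1). ✓

(x_1, y_1) = (49, 5); (x_5, y_5) = (4517251249, 461040025).


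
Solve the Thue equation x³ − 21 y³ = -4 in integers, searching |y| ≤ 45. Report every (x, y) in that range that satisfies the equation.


The equation is x³ - 21y³ = -4. For fixed y, x³ = 21·y³ − 4, so a solution requires the RHS to be a perfect cube.
Strategy: iterate y from -45 to 45, compute RHS = 21·y³ − 4, and check whether it is a (positive or negative) perfect cube.
Check small values of y:
  y = 0: RHS = -4 is not a perfect cube.
  y = 1: RHS = 17 is not a perfect cube.
  y = -1: RHS = -25 is not a perfect cube.
  y = 2: RHS = 164 is not a perfect cube.
  y = -2: RHS = -172 is not a perfect cube.
  y = 3: RHS = 563 is not a perfect cube.
  y = -3: RHS = -571 is not a perfect cube.
Continuing the search up to |y| = 45 finds no solutions either.
No (x, y) in the scanned range satisfies the equation.

No integer solutions with |y| ≤ 45.


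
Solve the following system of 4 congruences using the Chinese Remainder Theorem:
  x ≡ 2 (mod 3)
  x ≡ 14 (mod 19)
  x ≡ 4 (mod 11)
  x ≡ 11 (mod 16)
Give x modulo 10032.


Product of moduli M = 3 · 19 · 11 · 16 = 10032.
Merge one congruence at a time:
  Start: x ≡ 2 (mod 3).
  Combine with x ≡ 14 (mod 19); new modulus lcm = 57.
    Write x = 2 + 3·t and substitute into x ≡ 14 (mod 19): 3·t ≡ 14 − 2 = 12 (mod 19).
    The inverse of 3 mod 19 is 13 (since 3·13 = 39 = 2·19 + 1), so t ≡ 13·12 = 156 ≡ 4 (mod 19).
    Then x = 2 + 3·4 = 14, valid modulo lcm(3, 19) = 57: x ≡ 14 (mod 57).
  Combine with x ≡ 4 (mod 11); new modulus lcm = 627.
    Write x = 14 + 57·t and substitute into x ≡ 4 (mod 11): 57·t ≡ 4 − 14 = -10 (mod 11).
    Reduce coefficients mod 11: 2·t ≡ 1 (mod 11).
    The inverse of 2 mod 11 is 6 (since 2·6 = 12 = 1·11 + 1), so t ≡ 6·1 = 6 ≡ 6 (mod 11).
    Then x = 14 + 57·6 = 356, valid modulo lcm(57, 11) = 627: x ≡ 356 (mod 627).
  Combine with x ≡ 11 (mod 16); new modulus lcm = 10032.
    Write x = 356 + 627·t and substitute into x ≡ 11 (mod 16): 627·t ≡ 11 − 356 = -345 (mod 16).
    Reduce coefficients mod 16: 3·t ≡ 7 (mod 16).
    The inverse of 3 mod 16 is 11 (since 3·11 = 33 = 2·16 + 1), so t ≡ 11·7 = 77 ≡ 13 (mod 16).
    Then x = 356 + 627·13 = 8507, valid modulo lcm(627, 16) = 10032: x ≡ 8507 (mod 10032).
Verify against each original: 8507 mod 3 = 2, 8507 mod 19 = 14, 8507 mod 11 = 4, 8507 mod 16 = 11.

x ≡ 8507 (mod 10032).


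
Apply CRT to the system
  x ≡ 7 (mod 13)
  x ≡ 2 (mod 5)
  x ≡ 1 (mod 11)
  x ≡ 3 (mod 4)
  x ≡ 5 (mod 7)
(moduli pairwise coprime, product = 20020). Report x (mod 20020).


Product of moduli M = 13 · 5 · 11 · 4 · 7 = 20020.
Merge one congruence at a time:
  Start: x ≡ 7 (mod 13).
  Combine with x ≡ 2 (mod 5); new modulus lcm = 65.
    Write x = 7 + 13·t and substitute into x ≡ 2 (mod 5): 13·t ≡ 2 − 7 = -5 (mod 5).
    Reduce coefficients mod 5: 3·t ≡ 0 (mod 5).
    The inverse of 3 mod 5 is 2 (since 3·2 = 6 = 1·5 + 1), so t ≡ 2·0 = 0 ≡ 0 (mod 5).
    Then x = 7 + 13·0 = 7, valid modulo lcm(13, 5) = 65: x ≡ 7 (mod 65).
  Combine with x ≡ 1 (mod 11); new modulus lcm = 715.
    Write x = 7 + 65·t and substitute into x ≡ 1 (mod 11): 65·t ≡ 1 − 7 = -6 (mod 11).
    Reduce coefficients mod 11: 10·t ≡ 5 (mod 11).
    The inverse of 10 mod 11 is 10 (since 10·10 = 100 = 9·11 + 1), so t ≡ 10·5 = 50 ≡ 6 (mod 11).
    Then x = 7 + 65·6 = 397, valid modulo lcm(65, 11) = 715: x ≡ 397 (mod 715).
  Combine with x ≡ 3 (mod 4); new modulus lcm = 2860.
    Write x = 397 + 715·t and substitute into x ≡ 3 (mod 4): 715·t ≡ 3 − 397 = -394 (mod 4).
    Reduce coefficients mod 4: 3·t ≡ 2 (mod 4).
    The inverse of 3 mod 4 is 3 (since 3·3 = 9 = 2·4 + 1), so t ≡ 3·2 = 6 ≡ 2 (mod 4).
    Then x = 397 + 715·2 = 1827, valid modulo lcm(715, 4) = 2860: x ≡ 1827 (mod 2860).
  Combine with x ≡ 5 (mod 7); new modulus lcm = 20020.
    Write x = 1827 + 2860·t and substitute into x ≡ 5 (mod 7): 2860·t ≡ 5 − 1827 = -1822 (mod 7).
    Reduce coefficients mod 7: 4·t ≡ 5 (mod 7).
    The inverse of 4 mod 7 is 2 (since 4·2 = 8 = 1·7 + 1), so t ≡ 2·5 = 10 ≡ 3 (mod 7).
    Then x = 1827 + 2860·3 = 10407, valid modulo lcm(2860, 7) = 20020: x ≡ 10407 (mod 20020).
Verify against each original: 10407 mod 13 = 7, 10407 mod 5 = 2, 10407 mod 11 = 1, 10407 mod 4 = 3, 10407 mod 7 = 5.

x ≡ 10407 (mod 20020).


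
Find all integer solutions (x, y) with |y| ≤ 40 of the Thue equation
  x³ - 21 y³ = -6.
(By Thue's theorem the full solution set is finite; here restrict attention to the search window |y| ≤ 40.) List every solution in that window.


The equation is x³ - 21y³ = -6. For fixed y, x³ = 21·y³ − 6, so a solution requires the RHS to be a perfect cube.
Strategy: iterate y from -40 to 40, compute RHS = 21·y³ − 6, and check whether it is a (positive or negative) perfect cube.
Check small values of y:
  y = 0: RHS = -6 is not a perfect cube.
  y = 1: RHS = 15 is not a perfect cube.
  y = -1: RHS = -27 = (-3)³ ⇒ x = -3 works.
  y = 2: RHS = 162 is not a perfect cube.
  y = -2: RHS = -174 is not a perfect cube.
  y = 3: RHS = 561 is not a perfect cube.
  y = -3: RHS = -573 is not a perfect cube.
Continuing the search up to |y| = 40 finds no further solutions beyond those listed.
Collected solutions: (-3, -1).

Solutions (with |y| ≤ 40): (-3, -1).


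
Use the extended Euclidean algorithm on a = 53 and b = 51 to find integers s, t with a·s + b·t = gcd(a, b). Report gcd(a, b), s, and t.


Euclidean algorithm on (53, 51) — divide until remainder is 0:
  53 = 1 · 51 + 2
  51 = 25 · 2 + 1
  2 = 2 · 1 + 0
gcd(53, 51) = 1.
Track Bezout coefficients alongside the remainders: start with r₀ = 53 = a·1 + b·0 (s = 1, t = 0) and r₁ = 51 = a·0 + b·1 (s = 0, t = 1); each new remainder r_{k+1} = r_{k-1} − q_k·r_k inherits s_{k+1} = s_{k-1} − q_k·s_k, t_{k+1} = t_{k-1} − q_k·t_k, so r_k = a·s_k + b·t_k at every step:
  q = 1: r = 2, s = 1 − 1·0 = 1, t = 0 − 1·1 = -1  (check: 53·1 + 51·(-1) = 2)
  q = 25: r = 1, s = 0 − 25·1 = -25, t = 1 − 25·(-1) = 26  (check: 53·(-25) + 51·26 = 1)
The row with r = 1 (the gcd) gives the Bezout coefficients s = -25, t = 26.
Result: 53 · (-25) + 51 · (26) = 1.

gcd(53, 51) = 1; s = -25, t = 26 (check: 53·(-25) + 51·26 = 1).


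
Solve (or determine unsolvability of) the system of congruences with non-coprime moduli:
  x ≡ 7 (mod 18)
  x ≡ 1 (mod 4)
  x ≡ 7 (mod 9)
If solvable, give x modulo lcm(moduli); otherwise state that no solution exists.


Moduli 18, 4, 9 are not pairwise coprime, so CRT works modulo lcm(m_i) when all pairwise compatibility conditions hold.
Pairwise compatibility: gcd(m_i, m_j) must divide a_i - a_j for every pair.
Merge one congruence at a time:
  Start: x ≡ 7 (mod 18).
  Combine with x ≡ 1 (mod 4): gcd(18, 4) = 2; 1 - 7 = -6, which IS divisible by 2, so compatible.
    Write x = 7 + 18·t and substitute into x ≡ 1 (mod 4): 18·t ≡ 1 − 7 = -6 (mod 4).
    Divide the congruence (and modulus) by g = 2: 9·t ≡ -3 (mod 2).
    Reduce coefficients mod 2: 1·t ≡ 1 (mod 2).
    So t ≡ 1 (mod 2).
    Then x = 7 + 18·1 = 25, valid modulo lcm(18, 4) = 36: x ≡ 25 (mod 36).
  Combine with x ≡ 7 (mod 9): gcd(36, 9) = 9; 7 - 25 = -18, which IS divisible by 9, so compatible.
    Write x = 25 + 36·t and substitute into x ≡ 7 (mod 9): 36·t ≡ 7 − 25 = -18 (mod 9).
    Divide the congruence (and modulus) by g = 9: 4·t ≡ -2 (mod 1).
    Modulo 1 every t works; take t = 0.
    Then x = 25 + 36·0 = 25, valid modulo lcm(36, 9) = 36: x ≡ 25 (mod 36).
Verify: 25 mod 18 = 7, 25 mod 4 = 1, 25 mod 9 = 7.

x ≡ 25 (mod 36).


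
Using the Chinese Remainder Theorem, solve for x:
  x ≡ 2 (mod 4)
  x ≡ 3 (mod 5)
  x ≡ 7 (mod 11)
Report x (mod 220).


Moduli 4, 5, 11 are pairwise coprime; by CRT there is a unique solution modulo M = 4 · 5 · 11 = 220.
Solve pairwise, accumulating the modulus:
  Start with x ≡ 2 (mod 4).
  Combine with x ≡ 3 (mod 5): since gcd(4, 5) = 1, we get a unique residue mod 20.
    Write x = 2 + 4·t and substitute into x ≡ 3 (mod 5): 4·t ≡ 3 − 2 = 1 (mod 5).
    The inverse of 4 mod 5 is 4 (since 4·4 = 16 = 3·5 + 1), so t ≡ 4·1 = 4 ≡ 4 (mod 5).
    Then x = 2 + 4·4 = 18, valid modulo lcm(4, 5) = 20: x ≡ 18 (mod 20).
  Combine with x ≡ 7 (mod 11): since gcd(20, 11) = 1, we get a unique residue mod 220.
    Write x = 18 + 20·t and substitute into x ≡ 7 (mod 11): 20·t ≡ 7 − 18 = -11 (mod 11).
    Reduce coefficients mod 11: 9·t ≡ 0 (mod 11).
    The inverse of 9 mod 11 is 5 (since 9·5 = 45 = 4·11 + 1), so t ≡ 5·0 = 0 ≡ 0 (mod 11).
    Then x = 18 + 20·0 = 18, valid modulo lcm(20, 11) = 220: x ≡ 18 (mod 220).
Verify: 18 mod 4 = 2 ✓, 18 mod 5 = 3 ✓, 18 mod 11 = 7 ✓.

x ≡ 18 (mod 220).


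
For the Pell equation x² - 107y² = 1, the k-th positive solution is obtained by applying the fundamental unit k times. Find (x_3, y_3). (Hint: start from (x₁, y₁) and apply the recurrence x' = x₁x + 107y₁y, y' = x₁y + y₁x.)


Step 1: Find the fundamental solution (x₁, y₁) of x² - 107y² = 1.
  Expand √107 as a continued fraction. a₀ = ⌊√107⌋ = 10; iterate m_{k+1} = d_k·a_k − m_k, d_{k+1} = (107 − m_{k+1}²)/d_k, a_{k+1} = ⌊(a₀ + m_{k+1})/d_{k+1}⌋ (starting m₀ = 0, d₀ = 1), with convergents p_k = a_k·p_{k-1} + p_{k-2}, q_k = a_k·q_{k-1} + q_{k-2} (p₋₁ = 1, q₋₁ = 0):
  k = 0: a₀ = 10; p₀/q₀ = 10/1; p₀² − 107·q₀² = 100 − 107 = -7.
  k = 1: m = 10, d = 7, a = ⌊(10 + 10)/7⌋ = 2; p/q = (2·10 + 1)/(2·1 + 0) = 21/2; p² − 107·q² = 441 − 428 = 13.
  k = 2: m = 4, d = 13, a = ⌊(10 + 4)/13⌋ = 1; p/q = (1·21 + 10)/(1·2 + 1) = 31/3; p² − 107·q² = 961 − 963 = -2.
  k = 3: m = 9, d = 2, a = ⌊(10 + 9)/2⌋ = 9; p/q = (9·31 + 21)/(9·3 + 2) = 300/29; p² − 107·q² = 90000 − 89987 = 13.
  k = 4: m = 9, d = 13, a = ⌊(10 + 9)/13⌋ = 1; p/q = (1·300 + 31)/(1·29 + 3) = 331/32; p² − 107·q² = 109561 − 109568 = -7.
  k = 5: m = 4, d = 7, a = ⌊(10 + 4)/7⌋ = 2; p/q = (2·331 + 300)/(2·32 + 29) = 962/93; p² − 107·q² = 925444 − 925443 = 1.
  The first convergent with p² − 107·q² = 1 gives the fundamental solution (x₁, y₁) = (962, 93).
Step 2: Apply the recurrence (x_{n+1}, y_{n+1}) = (x₁x_n + 107y₁y_n, x₁y_n + y₁x_n) repeatedly.
  From (x_1, y_1) = (962, 93): x_2 = 962·962 + 107·93·93 = 1850887; y_2 = 962·93 + 93·962 = 178932.
  From (x_2, y_2) = (1850887, 178932): x_3 = 962·1850887 + 107·93·178932 = 3561105626; y_3 = 962·178932 + 93·1850887 = 344265075.
Step 3: Verify x_3² - 107·y_3² = 12681473279528851876 - 12681473279528851875 = 1 (should be 1). ✓

(x_1, y_1) = (962, 93); (x_3, y_3) = (3561105626, 344265075).


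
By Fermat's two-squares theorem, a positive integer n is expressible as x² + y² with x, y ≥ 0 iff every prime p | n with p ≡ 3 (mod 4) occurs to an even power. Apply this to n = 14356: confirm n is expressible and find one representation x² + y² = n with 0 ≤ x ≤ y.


Step 1: Factor n = 14356 = 2^2 · 37 · 97.
Step 2: Check the mod-4 condition on each prime factor: 2 = 2 (special); 37 ≡ 1 (mod 4), exponent 1; 97 ≡ 1 (mod 4), exponent 1.
All primes ≡ 3 (mod 4) appear to even exponent (or don't appear), so by the two-squares theorem n IS expressible as a sum of two squares.
Step 3: Build a representation. Group n = k² · m with k = 2 and m = 37 · 97 = 3589 (a product of primes ≡ 1 (mod 4)); a representation of m scales to one of n via (k·x)² + (k·y)² = k²(x² + y²). Each prime p ≡ 1 (mod 4) is itself a sum of two squares; find a² by testing p − a² for a perfect square:
  37: 37 − 1² = 36 = 6² ⇒ 37 = 1² + 6².
  97: 97 − 1² = 96, 97 − 2² = 93, 97 − 3² = 88, 97 − 4² = 81 = 9² ⇒ 97 = 4² + 9².
  Combine using the Brahmagupta–Fibonacci identity (a² + b²)(c² + d²) = (ac − bd)² + (ad + bc)² = (ac + bd)² + (ad − bc)²:
  37 · 97 = 3589: from (1² + 6²)(4² + 9²), take (1·4 − 6·9, 1·9 + 6·4) = (4 − 54, 9 + 24) = (-50, 33); dropping signs (only squares matter) gives (50, 33); check 50² + 33² = 2500 + 1089 = 3589 ✓.
  Scale by k = 2: (2·50, 2·33) = (100, 66).
Step 4: Order so x ≤ y and verify: 66² + 100² = 4356 + 10000 = 14356 = n. ✓

n = 14356 = 66² + 100² (one valid representation with x ≤ y).


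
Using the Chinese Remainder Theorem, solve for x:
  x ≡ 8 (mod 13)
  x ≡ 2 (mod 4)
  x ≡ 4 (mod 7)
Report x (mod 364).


Moduli 13, 4, 7 are pairwise coprime; by CRT there is a unique solution modulo M = 13 · 4 · 7 = 364.
Solve pairwise, accumulating the modulus:
  Start with x ≡ 8 (mod 13).
  Combine with x ≡ 2 (mod 4): since gcd(13, 4) = 1, we get a unique residue mod 52.
    Write x = 8 + 13·t and substitute into x ≡ 2 (mod 4): 13·t ≡ 2 − 8 = -6 (mod 4).
    Reduce coefficients mod 4: 1·t ≡ 2 (mod 4).
    So t ≡ 2 (mod 4).
    Then x = 8 + 13·2 = 34, valid modulo lcm(13, 4) = 52: x ≡ 34 (mod 52).
  Combine with x ≡ 4 (mod 7): since gcd(52, 7) = 1, we get a unique residue mod 364.
    Write x = 34 + 52·t and substitute into x ≡ 4 (mod 7): 52·t ≡ 4 − 34 = -30 (mod 7).
    Reduce coefficients mod 7: 3·t ≡ 5 (mod 7).
    The inverse of 3 mod 7 is 5 (since 3·5 = 15 = 2·7 + 1), so t ≡ 5·5 = 25 ≡ 4 (mod 7).
    Then x = 34 + 52·4 = 242, valid modulo lcm(52, 7) = 364: x ≡ 242 (mod 364).
Verify: 242 mod 13 = 8 ✓, 242 mod 4 = 2 ✓, 242 mod 7 = 4 ✓.

x ≡ 242 (mod 364).


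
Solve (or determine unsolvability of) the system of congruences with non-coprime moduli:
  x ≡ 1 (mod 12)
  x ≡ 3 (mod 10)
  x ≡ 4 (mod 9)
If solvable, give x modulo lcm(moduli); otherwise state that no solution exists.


Moduli 12, 10, 9 are not pairwise coprime, so CRT works modulo lcm(m_i) when all pairwise compatibility conditions hold.
Pairwise compatibility: gcd(m_i, m_j) must divide a_i - a_j for every pair.
Merge one congruence at a time:
  Start: x ≡ 1 (mod 12).
  Combine with x ≡ 3 (mod 10): gcd(12, 10) = 2; 3 - 1 = 2, which IS divisible by 2, so compatible.
    Write x = 1 + 12·t and substitute into x ≡ 3 (mod 10): 12·t ≡ 3 − 1 = 2 (mod 10).
    Divide the congruence (and modulus) by g = 2: 6·t ≡ 1 (mod 5).
    Reduce coefficients mod 5: 1·t ≡ 1 (mod 5).
    So t ≡ 1 (mod 5).
    Then x = 1 + 12·1 = 13, valid modulo lcm(12, 10) = 60: x ≡ 13 (mod 60).
  Combine with x ≡ 4 (mod 9): gcd(60, 9) = 3; 4 - 13 = -9, which IS divisible by 3, so compatible.
    Write x = 13 + 60·t and substitute into x ≡ 4 (mod 9): 60·t ≡ 4 − 13 = -9 (mod 9).
    Divide the congruence (and modulus) by g = 3: 20·t ≡ -3 (mod 3).
    Reduce coefficients mod 3: 2·t ≡ 0 (mod 3).
    The inverse of 2 mod 3 is 2 (since 2·2 = 4 = 1·3 + 1), so t ≡ 2·0 = 0 ≡ 0 (mod 3).
    Then x = 13 + 60·0 = 13, valid modulo lcm(60, 9) = 180: x ≡ 13 (mod 180).
Verify: 13 mod 12 = 1, 13 mod 10 = 3, 13 mod 9 = 4.

x ≡ 13 (mod 180).


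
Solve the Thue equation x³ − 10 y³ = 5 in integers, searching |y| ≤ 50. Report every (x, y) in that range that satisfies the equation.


The equation is x³ - 10y³ = 5. For fixed y, x³ = 10·y³ + 5, so a solution requires the RHS to be a perfect cube.
Strategy: iterate y from -50 to 50, compute RHS = 10·y³ + 5, and check whether it is a (positive or negative) perfect cube.
Check small values of y:
  y = 0: RHS = 5 is not a perfect cube.
  y = 1: RHS = 15 is not a perfect cube.
  y = -1: RHS = -5 is not a perfect cube.
  y = 2: RHS = 85 is not a perfect cube.
  y = -2: RHS = -75 is not a perfect cube.
  y = 3: RHS = 275 is not a perfect cube.
  y = -3: RHS = -265 is not a perfect cube.
Continuing the search up to |y| = 50 finds no solutions either.
No (x, y) in the scanned range satisfies the equation.

No integer solutions with |y| ≤ 50.


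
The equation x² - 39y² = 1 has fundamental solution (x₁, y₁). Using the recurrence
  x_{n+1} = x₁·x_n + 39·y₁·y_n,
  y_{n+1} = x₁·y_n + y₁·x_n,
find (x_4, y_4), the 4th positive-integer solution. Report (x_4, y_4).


Step 1: Find the fundamental solution (x₁, y₁) of x² - 39y² = 1.
  Expand √39 as a continued fraction. a₀ = ⌊√39⌋ = 6; iterate m_{k+1} = d_k·a_k − m_k, d_{k+1} = (39 − m_{k+1}²)/d_k, a_{k+1} = ⌊(a₀ + m_{k+1})/d_{k+1}⌋ (starting m₀ = 0, d₀ = 1), with convergents p_k = a_k·p_{k-1} + p_{k-2}, q_k = a_k·q_{k-1} + q_{k-2} (p₋₁ = 1, q₋₁ = 0):
  k = 0: a₀ = 6; p₀/q₀ = 6/1; p₀² − 39·q₀² = 36 − 39 = -3.
  k = 1: m = 6, d = 3, a = ⌊(6 + 6)/3⌋ = 4; p/q = (4·6 + 1)/(4·1 + 0) = 25/4; p² − 39·q² = 625 − 624 = 1.
  The first convergent with p² − 39·q² = 1 gives the fundamental solution (x₁, y₁) = (25, 4).
Step 2: Apply the recurrence (x_{n+1}, y_{n+1}) = (x₁x_n + 39y₁y_n, x₁y_n + y₁x_n) repeatedly.
  From (x_1, y_1) = (25, 4): x_2 = 25·25 + 39·4·4 = 1249; y_2 = 25·4 + 4·25 = 200.
  From (x_2, y_2) = (1249, 200): x_3 = 25·1249 + 39·4·200 = 62425; y_3 = 25·200 + 4·1249 = 9996.
  From (x_3, y_3) = (62425, 9996): x_4 = 25·62425 + 39·4·9996 = 3120001; y_4 = 25·9996 + 4·62425 = 499600.
Step 3: Verify x_4² - 39·y_4² = 9734406240001 - 9734406240000 = 1 (should be 1). ✓

(x_1, y_1) = (25, 4); (x_4, y_4) = (3120001, 499600).


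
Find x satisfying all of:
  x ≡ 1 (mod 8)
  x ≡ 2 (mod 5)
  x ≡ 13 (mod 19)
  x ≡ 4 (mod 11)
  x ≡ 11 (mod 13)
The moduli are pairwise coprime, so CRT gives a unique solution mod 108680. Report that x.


Product of moduli M = 8 · 5 · 19 · 11 · 13 = 108680.
Merge one congruence at a time:
  Start: x ≡ 1 (mod 8).
  Combine with x ≡ 2 (mod 5); new modulus lcm = 40.
    Write x = 1 + 8·t and substitute into x ≡ 2 (mod 5): 8·t ≡ 2 − 1 = 1 (mod 5).
    Reduce coefficients mod 5: 3·t ≡ 1 (mod 5).
    The inverse of 3 mod 5 is 2 (since 3·2 = 6 = 1·5 + 1), so t ≡ 2·1 = 2 ≡ 2 (mod 5).
    Then x = 1 + 8·2 = 17, valid modulo lcm(8, 5) = 40: x ≡ 17 (mod 40).
  Combine with x ≡ 13 (mod 19); new modulus lcm = 760.
    Write x = 17 + 40·t and substitute into x ≡ 13 (mod 19): 40·t ≡ 13 − 17 = -4 (mod 19).
    Reduce coefficients mod 19: 2·t ≡ 15 (mod 19).
    The inverse of 2 mod 19 is 10 (since 2·10 = 20 = 1·19 + 1), so t ≡ 10·15 = 150 ≡ 17 (mod 19).
    Then x = 17 + 40·17 = 697, valid modulo lcm(40, 19) = 760: x ≡ 697 (mod 760).
  Combine with x ≡ 4 (mod 11); new modulus lcm = 8360.
    Write x = 697 + 760·t and substitute into x ≡ 4 (mod 11): 760·t ≡ 4 − 697 = -693 (mod 11).
    Reduce coefficients mod 11: 1·t ≡ 0 (mod 11).
    So t ≡ 0 (mod 11).
    Then x = 697 + 760·0 = 697, valid modulo lcm(760, 11) = 8360: x ≡ 697 (mod 8360).
  Combine with x ≡ 11 (mod 13); new modulus lcm = 108680.
    Write x = 697 + 8360·t and substitute into x ≡ 11 (mod 13): 8360·t ≡ 11 − 697 = -686 (mod 13).
    Reduce coefficients mod 13: 1·t ≡ 3 (mod 13).
    So t ≡ 3 (mod 13).
    Then x = 697 + 8360·3 = 25777, valid modulo lcm(8360, 13) = 108680: x ≡ 25777 (mod 108680).
Verify against each original: 25777 mod 8 = 1, 25777 mod 5 = 2, 25777 mod 19 = 13, 25777 mod 11 = 4, 25777 mod 13 = 11.

x ≡ 25777 (mod 108680).


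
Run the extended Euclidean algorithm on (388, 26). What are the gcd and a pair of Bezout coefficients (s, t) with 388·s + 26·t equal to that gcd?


Euclidean algorithm on (388, 26) — divide until remainder is 0:
  388 = 14 · 26 + 24
  26 = 1 · 24 + 2
  24 = 12 · 2 + 0
gcd(388, 26) = 2.
Track Bezout coefficients alongside the remainders: start with r₀ = 388 = a·1 + b·0 (s = 1, t = 0) and r₁ = 26 = a·0 + b·1 (s = 0, t = 1); each new remainder r_{k+1} = r_{k-1} − q_k·r_k inherits s_{k+1} = s_{k-1} − q_k·s_k, t_{k+1} = t_{k-1} − q_k·t_k, so r_k = a·s_k + b·t_k at every step:
  q = 14: r = 24, s = 1 − 14·0 = 1, t = 0 − 14·1 = -14  (check: 388·1 + 26·(-14) = 24)
  q = 1: r = 2, s = 0 − 1·1 = -1, t = 1 − 1·(-14) = 15  (check: 388·(-1) + 26·15 = 2)
The row with r = 2 (the gcd) gives the Bezout coefficients s = -1, t = 15.
Result: 388 · (-1) + 26 · (15) = 2.

gcd(388, 26) = 2; s = -1, t = 15 (check: 388·(-1) + 26·15 = 2).


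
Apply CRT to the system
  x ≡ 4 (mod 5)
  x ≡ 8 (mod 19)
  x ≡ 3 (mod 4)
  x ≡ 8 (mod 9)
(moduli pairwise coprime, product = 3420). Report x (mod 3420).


Product of moduli M = 5 · 19 · 4 · 9 = 3420.
Merge one congruence at a time:
  Start: x ≡ 4 (mod 5).
  Combine with x ≡ 8 (mod 19); new modulus lcm = 95.
    Write x = 4 + 5·t and substitute into x ≡ 8 (mod 19): 5·t ≡ 8 − 4 = 4 (mod 19).
    The inverse of 5 mod 19 is 4 (since 5·4 = 20 = 1·19 + 1), so t ≡ 4·4 = 16 ≡ 16 (mod 19).
    Then x = 4 + 5·16 = 84, valid modulo lcm(5, 19) = 95: x ≡ 84 (mod 95).
  Combine with x ≡ 3 (mod 4); new modulus lcm = 380.
    Write x = 84 + 95·t and substitute into x ≡ 3 (mod 4): 95·t ≡ 3 − 84 = -81 (mod 4).
    Reduce coefficients mod 4: 3·t ≡ 3 (mod 4).
    The inverse of 3 mod 4 is 3 (since 3·3 = 9 = 2·4 + 1), so t ≡ 3·3 = 9 ≡ 1 (mod 4).
    Then x = 84 + 95·1 = 179, valid modulo lcm(95, 4) = 380: x ≡ 179 (mod 380).
  Combine with x ≡ 8 (mod 9); new modulus lcm = 3420.
    Write x = 179 + 380·t and substitute into x ≡ 8 (mod 9): 380·t ≡ 8 − 179 = -171 (mod 9).
    Reduce coefficients mod 9: 2·t ≡ 0 (mod 9).
    The inverse of 2 mod 9 is 5 (since 2·5 = 10 = 1·9 + 1), so t ≡ 5·0 = 0 ≡ 0 (mod 9).
    Then x = 179 + 380·0 = 179, valid modulo lcm(380, 9) = 3420: x ≡ 179 (mod 3420).
Verify against each original: 179 mod 5 = 4, 179 mod 19 = 8, 179 mod 4 = 3, 179 mod 9 = 8.

x ≡ 179 (mod 3420).


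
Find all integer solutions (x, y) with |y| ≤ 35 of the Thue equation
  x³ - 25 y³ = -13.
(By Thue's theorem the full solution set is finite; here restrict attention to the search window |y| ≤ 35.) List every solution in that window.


The equation is x³ - 25y³ = -13. For fixed y, x³ = 25·y³ − 13, so a solution requires the RHS to be a perfect cube.
Strategy: iterate y from -35 to 35, compute RHS = 25·y³ − 13, and check whether it is a (positive or negative) perfect cube.
Check small values of y:
  y = 0: RHS = -13 is not a perfect cube.
  y = 1: RHS = 12 is not a perfect cube.
  y = -1: RHS = -38 is not a perfect cube.
  y = 2: RHS = 187 is not a perfect cube.
  y = -2: RHS = -213 is not a perfect cube.
  y = 3: RHS = 662 is not a perfect cube.
  y = -3: RHS = -688 is not a perfect cube.
Continuing the search up to |y| = 35 finds no solutions either.
No (x, y) in the scanned range satisfies the equation.

No integer solutions with |y| ≤ 35.
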